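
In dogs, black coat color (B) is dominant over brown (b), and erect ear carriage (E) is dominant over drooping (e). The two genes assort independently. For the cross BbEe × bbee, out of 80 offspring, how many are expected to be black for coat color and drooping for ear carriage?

Dihybrid cross BbEe × bbee — consider each gene separately:
coat color: Bb × bb → 2 Bb, 2 bb → 2 B_ : 2 bb (out of 4)
ear carriage: Ee × ee → 2 Ee, 2 ee → 2 E_ : 2 ee (out of 4)
Looking for: black (B_) and drooping (ee)
P(black) = 2/4, P(drooping) = 2/4
P(both) = 2/4 × 2/4 = 4/16 = 1/4
Expected count = 1/4 × 80 = 20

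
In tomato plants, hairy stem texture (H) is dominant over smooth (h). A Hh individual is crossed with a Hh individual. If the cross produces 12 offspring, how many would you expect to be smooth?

Punnett square for Hh × Hh:
Offspring genotypes: 1 HH, 2 Hh, 1 hh
hairy: 3, smooth: 1
smooth: 1 out of 4 → fraction 1/4
Expected count = 1/4 × 12 = 3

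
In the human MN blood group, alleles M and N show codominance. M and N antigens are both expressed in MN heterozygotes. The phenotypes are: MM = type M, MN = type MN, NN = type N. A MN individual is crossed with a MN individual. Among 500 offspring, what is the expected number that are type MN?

Punnett square for MN × MN:
Offspring genotypes: 1 MM, 2 MN, 1 NN
Phenotype counts: 1 type M, 2 type MN, 1 type N
type MN: 2 out of 4 → fraction 1/2
Expected count = 1/2 × 500 = 250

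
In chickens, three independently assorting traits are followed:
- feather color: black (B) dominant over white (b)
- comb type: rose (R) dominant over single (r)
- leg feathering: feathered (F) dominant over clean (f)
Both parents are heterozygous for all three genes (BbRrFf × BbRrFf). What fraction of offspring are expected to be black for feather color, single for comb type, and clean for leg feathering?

Trihybrid cross: BbRrFf × BbRrFf
Each trait segregates independently with a 3:1 phenotypic ratio, so each gene contributes 3/4 (dominant) or 1/4 (recessive).
Target: black (feather color), single (comb type), clean (leg feathering)
Probability = product of independent per-trait probabilities
= 3/4 × 1/4 × 1/4 = 3/64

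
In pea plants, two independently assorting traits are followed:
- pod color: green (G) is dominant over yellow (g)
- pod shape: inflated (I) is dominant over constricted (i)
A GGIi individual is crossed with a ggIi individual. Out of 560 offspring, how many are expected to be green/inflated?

Dihybrid cross GGIi × ggIi — consider each gene separately:
pod color: GG × gg → 4 Gg → 4 G_ (out of 4)
pod shape: Ii × Ii → 1 II, 2 Ii, 1 ii → 3 I_ : 1 ii (out of 4)
Combine (counts out of 4 × 4 = 16): green/inflated (G_I_) = 4×3 = 12; green/constricted (G_ii) = 4×1 = 4
Phenotype counts (out of 16): 12 green/inflated, 4 green/constricted
green/inflated: 12 out of 16 → fraction 3/4
Expected count = 3/4 × 560 = 420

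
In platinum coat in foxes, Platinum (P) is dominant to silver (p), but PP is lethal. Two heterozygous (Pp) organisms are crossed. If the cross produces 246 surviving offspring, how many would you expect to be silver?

Cross: Pp × Pp
Punnett square offspring (before lethality): 1 PP, 2 Pp, 1 pp
The PP genotype is lethal (embryos die); surviving offspring: 2 Pp, 1 pp
silver: 1 out of 3 → fraction 1/3
Expected count = 1/3 × 246 = 82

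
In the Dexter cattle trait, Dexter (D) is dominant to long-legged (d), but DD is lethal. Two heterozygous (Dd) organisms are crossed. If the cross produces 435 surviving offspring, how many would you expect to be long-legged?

Cross: Dd × Dd
Punnett square offspring (before lethality): 1 DD, 2 Dd, 1 dd
The DD genotype is lethal (embryos die); surviving offspring: 2 Dd, 1 dd
long-legged: 1 out of 3 → fraction 1/3
Expected count = 1/3 × 435 = 145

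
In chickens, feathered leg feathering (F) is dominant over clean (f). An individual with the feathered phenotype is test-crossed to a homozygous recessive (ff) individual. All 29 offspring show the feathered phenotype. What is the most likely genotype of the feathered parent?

Test cross: ? × ff
All offspring are feathered.
If the unknown parent were heterozygous (Ff), about half of 29 offspring would be clean; none are. The unknown parent is most likely homozygous dominant (FF).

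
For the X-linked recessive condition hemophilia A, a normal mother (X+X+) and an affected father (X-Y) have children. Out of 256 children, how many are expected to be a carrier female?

Cross: X+X+ × X-Y
Offspring: 2 X+X-, 2 X+Y
Probability of a carrier female: 2/4 = 1/2
Expected count = 1/2 × 256 = 128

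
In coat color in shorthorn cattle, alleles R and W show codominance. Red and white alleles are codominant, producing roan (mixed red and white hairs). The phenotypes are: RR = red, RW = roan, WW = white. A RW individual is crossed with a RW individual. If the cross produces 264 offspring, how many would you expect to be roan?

Punnett square for RW × RW:
Offspring genotypes: 1 RR, 2 RW, 1 WW
Phenotype counts: 1 red, 2 roan, 1 white
roan: 2 out of 4 → fraction 1/2
Expected count = 1/2 × 264 = 132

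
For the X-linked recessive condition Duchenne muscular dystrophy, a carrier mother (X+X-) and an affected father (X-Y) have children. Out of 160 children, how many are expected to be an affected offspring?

Cross: X+X- × X-Y
Offspring: 1 X+X-, 1 X+Y, 1 X-X-, 1 X-Y
Probability of an affected offspring: 2/4 = 1/2
Expected count = 1/2 × 160 = 80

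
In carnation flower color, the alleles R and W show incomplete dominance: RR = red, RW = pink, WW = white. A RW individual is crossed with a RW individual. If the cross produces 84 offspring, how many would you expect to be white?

Punnett square for RW × RW:
Offspring genotypes: 1 RR, 2 RW, 1 WW
Phenotype counts: 1 red, 2 pink, 1 white
white: 1 out of 4 → fraction 1/4
Expected count = 1/4 × 84 = 21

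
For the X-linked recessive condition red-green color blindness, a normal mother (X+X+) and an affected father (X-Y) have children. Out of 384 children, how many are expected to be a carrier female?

Cross: X+X+ × X-Y
Offspring: 2 X+X-, 2 X+Y
Probability of a carrier female: 2/4 = 1/2
Expected count = 1/2 × 384 = 192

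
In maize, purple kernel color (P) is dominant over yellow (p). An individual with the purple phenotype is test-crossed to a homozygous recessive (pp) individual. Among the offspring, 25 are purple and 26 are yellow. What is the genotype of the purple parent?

Test cross: ? × pp
Offspring: 25 purple, 26 yellow — approximately 1:1.
A 1:1 ratio in a test cross indicates the unknown parent is heterozygous (Pp).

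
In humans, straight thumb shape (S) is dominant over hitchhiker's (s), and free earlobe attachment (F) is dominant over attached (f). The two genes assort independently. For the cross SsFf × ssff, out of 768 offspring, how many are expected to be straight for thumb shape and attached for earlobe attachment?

Dihybrid cross SsFf × ssff — consider each gene separately:
thumb shape: Ss × ss → 2 Ss, 2 ss → 2 S_ : 2 ss (out of 4)
earlobe attachment: Ff × ff → 2 Ff, 2 ff → 2 F_ : 2 ff (out of 4)
Looking for: straight (S_) and attached (ff)
P(straight) = 2/4, P(attached) = 2/4
P(both) = 2/4 × 2/4 = 4/16 = 1/4
Expected count = 1/4 × 768 = 192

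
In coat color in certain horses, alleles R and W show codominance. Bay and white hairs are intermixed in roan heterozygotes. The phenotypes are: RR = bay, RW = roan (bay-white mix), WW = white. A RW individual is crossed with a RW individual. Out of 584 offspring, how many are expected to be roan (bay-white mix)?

Punnett square for RW × RW:
Offspring genotypes: 1 RR, 2 RW, 1 WW
Phenotype counts: 1 bay, 2 roan (bay-white mix), 1 white
roan (bay-white mix): 2 out of 4 → fraction 1/2
Expected count = 1/2 × 584 = 292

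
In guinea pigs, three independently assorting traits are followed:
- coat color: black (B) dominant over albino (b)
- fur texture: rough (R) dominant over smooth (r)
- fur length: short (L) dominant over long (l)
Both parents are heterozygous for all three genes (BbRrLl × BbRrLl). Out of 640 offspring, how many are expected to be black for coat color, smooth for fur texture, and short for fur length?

Trihybrid cross: BbRrLl × BbRrLl
Each trait segregates independently with a 3:1 phenotypic ratio, so each gene contributes 3/4 (dominant) or 1/4 (recessive).
Target: black (coat color), smooth (fur texture), short (fur length)
Probability = product of independent per-trait probabilities
= 3/4 × 1/4 × 3/4 = 9/64
Expected count = 9/64 × 640 = 90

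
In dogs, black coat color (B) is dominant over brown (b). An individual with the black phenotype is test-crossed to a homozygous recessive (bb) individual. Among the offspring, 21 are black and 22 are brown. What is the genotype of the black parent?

Test cross: ? × bb
Offspring: 21 black, 22 brown — approximately 1:1.
A 1:1 ratio in a test cross indicates the unknown parent is heterozygous (Bb).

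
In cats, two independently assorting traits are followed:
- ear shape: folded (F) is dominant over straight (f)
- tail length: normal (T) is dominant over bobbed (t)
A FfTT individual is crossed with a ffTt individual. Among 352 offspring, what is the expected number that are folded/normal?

Dihybrid cross FfTT × ffTt — consider each gene separately:
ear shape: Ff × ff → 2 Ff, 2 ff → 2 F_ : 2 ff (out of 4)
tail length: TT × Tt → 2 TT, 2 Tt → 4 T_ (out of 4)
Combine (counts out of 4 × 4 = 16): folded/normal (F_T_) = 2×4 = 8; straight/normal (ffT_) = 2×4 = 8
Phenotype counts (out of 16): 8 folded/normal, 8 straight/normal
folded/normal: 8 out of 16 → fraction 1/2
Expected count = 1/2 × 352 = 176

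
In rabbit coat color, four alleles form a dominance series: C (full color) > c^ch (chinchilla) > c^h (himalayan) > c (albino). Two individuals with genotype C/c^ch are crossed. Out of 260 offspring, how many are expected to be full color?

Cross: C/c^ch × C/c^ch
Allele dominance: C > c^ch > c^h > c
Offspring genotypes: 1 C/C, 2 C/c^ch, 1 c^ch/c^ch
Phenotype counts: 3 full color, 1 chinchilla
full color: 3 out of 4 → fraction 3/4
Expected count = 3/4 × 260 = 195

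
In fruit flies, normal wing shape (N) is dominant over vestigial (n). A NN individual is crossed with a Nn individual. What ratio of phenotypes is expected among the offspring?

Punnett square for NN × Nn:
Offspring genotypes: 2 NN, 2 Nn
normal: 4, vestigial: 0
Ratio: all normal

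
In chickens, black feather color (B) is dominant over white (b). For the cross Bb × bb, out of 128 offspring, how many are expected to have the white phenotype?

Punnett square for Bb × bb:
Offspring genotypes: 2 Bb, 2 bb
Total offspring: 4
Count with target: 2
Probability: 2/4 = 1/2
Expected count = 1/2 × 128 = 64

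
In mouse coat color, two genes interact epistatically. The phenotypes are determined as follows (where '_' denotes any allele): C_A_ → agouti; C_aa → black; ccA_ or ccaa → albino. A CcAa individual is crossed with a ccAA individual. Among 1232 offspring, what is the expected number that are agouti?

Cross: CcAa × ccAA — consider each gene separately:
C gene: Cc × cc → 2 Cc, 2 cc → 2 C_ : 2 cc (out of 4)
A gene: Aa × AA → 2 AA, 2 Aa → 4 A_ (out of 4)
Genotype classes (out of 4 × 4 = 16): C_A_ = 2×4 = 8; ccA_ = 2×4 = 8
Apply the phenotype rules: C_A_ (8) → agouti; ccA_ (8) → albino
Phenotype counts (out of 16): 8 agouti, 8 albino
agouti: 8 out of 16 → fraction 1/2
Expected count = 1/2 × 1232 = 616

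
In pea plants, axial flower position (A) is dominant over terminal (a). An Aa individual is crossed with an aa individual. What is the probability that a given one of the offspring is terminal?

Punnett square for Aa × aa:
Offspring genotypes: 2 Aa, 2 aa
axial: 2, terminal: 2
terminal: 2 out of 4
Probability: 2/4 = 1/2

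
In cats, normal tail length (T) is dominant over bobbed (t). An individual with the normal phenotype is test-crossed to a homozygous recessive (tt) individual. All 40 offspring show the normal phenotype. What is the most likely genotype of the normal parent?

Test cross: ? × tt
All offspring are normal.
If the unknown parent were heterozygous (Tt), about half of 40 offspring would be bobbed; none are. The unknown parent is most likely homozygous dominant (TT).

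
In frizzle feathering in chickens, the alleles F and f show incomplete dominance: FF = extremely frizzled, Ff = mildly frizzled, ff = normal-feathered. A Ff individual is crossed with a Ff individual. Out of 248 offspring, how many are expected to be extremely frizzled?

Punnett square for Ff × Ff:
Offspring genotypes: 1 FF, 2 Ff, 1 ff
Phenotype counts: 1 extremely frizzled, 2 mildly frizzled, 1 normal-feathered
extremely frizzled: 1 out of 4 → fraction 1/4
Expected count = 1/4 × 248 = 62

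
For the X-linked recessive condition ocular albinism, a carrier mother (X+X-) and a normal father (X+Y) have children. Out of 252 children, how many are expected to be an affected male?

Cross: X+X- × X+Y
Offspring: 1 X+X+, 1 X+Y, 1 X+X-, 1 X-Y
Probability of an affected male: 1/4
Expected count = 1/4 × 252 = 63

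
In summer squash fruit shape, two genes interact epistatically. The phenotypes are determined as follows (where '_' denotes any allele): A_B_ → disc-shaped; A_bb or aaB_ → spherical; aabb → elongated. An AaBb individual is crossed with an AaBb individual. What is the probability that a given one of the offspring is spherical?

Cross: AaBb × AaBb — consider each gene separately:
A gene: Aa × Aa → 1 AA, 2 Aa, 1 aa → 3 A_ : 1 aa (out of 4)
B gene: Bb × Bb → 1 BB, 2 Bb, 1 bb → 3 B_ : 1 bb (out of 4)
Genotype classes (out of 4 × 4 = 16): A_B_ = 3×3 = 9; A_bb = 3×1 = 3; aaB_ = 1×3 = 3; aabb = 1×1 = 1
Apply the phenotype rules: A_B_ (9) → disc-shaped; A_bb (3) + aaB_ (3) → spherical; aabb (1) → elongated
Phenotype counts (out of 16): 9 disc-shaped, 6 spherical, 1 elongated
spherical: 6 out of 16
Probability: 6/16 = 3/8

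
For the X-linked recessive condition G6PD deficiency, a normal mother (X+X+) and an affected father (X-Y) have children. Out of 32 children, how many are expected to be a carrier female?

Cross: X+X+ × X-Y
Offspring: 2 X+X-, 2 X+Y
Probability of a carrier female: 2/4 = 1/2
Expected count = 1/2 × 32 = 16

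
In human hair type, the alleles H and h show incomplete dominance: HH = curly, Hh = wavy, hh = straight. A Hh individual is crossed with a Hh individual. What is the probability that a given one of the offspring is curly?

Punnett square for Hh × Hh:
Offspring genotypes: 1 HH, 2 Hh, 1 hh
Phenotype counts: 1 curly, 2 wavy, 1 straight
curly: 1 out of 4
Probability: 1/4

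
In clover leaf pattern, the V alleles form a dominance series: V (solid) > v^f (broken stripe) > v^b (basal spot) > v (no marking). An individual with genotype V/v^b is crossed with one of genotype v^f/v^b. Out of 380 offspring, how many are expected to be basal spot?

Cross: V/v^b × v^f/v^b
Allele dominance: V > v^f > v^b > v
Offspring genotypes: 1 V/v^f, 1 V/v^b, 1 v^f/v^b, 1 v^b/v^b
Phenotype counts: 2 solid, 1 broken stripe, 1 basal spot
basal spot: 1 out of 4 → fraction 1/4
Expected count = 1/4 × 380 = 95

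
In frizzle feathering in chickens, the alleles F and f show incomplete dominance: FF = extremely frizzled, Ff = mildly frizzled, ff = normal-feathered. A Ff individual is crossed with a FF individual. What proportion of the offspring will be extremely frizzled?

Punnett square for Ff × FF:
Offspring genotypes: 2 FF, 2 Ff
Phenotype counts: 2 extremely frizzled, 2 mildly frizzled
extremely frizzled: 2 out of 4
Probability: 2/4 = 1/2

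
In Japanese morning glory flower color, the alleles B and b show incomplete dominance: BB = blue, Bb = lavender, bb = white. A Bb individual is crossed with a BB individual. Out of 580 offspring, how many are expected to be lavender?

Punnett square for Bb × BB:
Offspring genotypes: 2 BB, 2 Bb
Phenotype counts: 2 blue, 2 lavender
lavender: 2 out of 4 → fraction 1/2
Expected count = 1/2 × 580 = 290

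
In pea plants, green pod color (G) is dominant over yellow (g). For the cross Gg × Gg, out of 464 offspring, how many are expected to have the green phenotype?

Punnett square for Gg × Gg:
Offspring genotypes: 1 GG, 2 Gg, 1 gg
Total offspring: 4
Count with target: 3
Probability: 3/4
Expected count = 3/4 × 464 = 348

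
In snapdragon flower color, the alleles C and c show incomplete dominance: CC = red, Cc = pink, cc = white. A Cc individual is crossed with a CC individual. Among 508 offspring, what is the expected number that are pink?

Punnett square for Cc × CC:
Offspring genotypes: 2 CC, 2 Cc
Phenotype counts: 2 red, 2 pink
pink: 2 out of 4 → fraction 1/2
Expected count = 1/2 × 508 = 254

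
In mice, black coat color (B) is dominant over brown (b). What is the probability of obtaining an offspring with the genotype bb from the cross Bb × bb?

Punnett square for Bb × bb:
Offspring genotypes: 2 Bb, 2 bb
Total offspring: 4
Count with target: 2
Probability: 2/4 = 1/2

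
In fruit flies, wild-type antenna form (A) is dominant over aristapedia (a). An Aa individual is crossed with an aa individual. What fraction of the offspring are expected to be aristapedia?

Punnett square for Aa × aa:
Offspring genotypes: 2 Aa, 2 aa
wild-type: 2, aristapedia: 2
aristapedia: 2 out of 4
Probability: 2/4 = 1/2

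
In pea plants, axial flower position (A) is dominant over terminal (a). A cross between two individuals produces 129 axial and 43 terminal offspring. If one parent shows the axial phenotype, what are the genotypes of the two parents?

Observed offspring: 129 axial, 43 terminal
The observed ratio simplifies to 3:1. Terminal (aa) offspring appear, so each parent must contribute one a allele. The parent stated to show axial carries A, so it is Aa. The other parent is then either Aa or aa: Aa × aa would give a 1:1 split, whereas Aa × Aa gives 3:1 — matching the data. So both parents are heterozygous (Aa × Aa).
Parent genotypes: Aa × Aa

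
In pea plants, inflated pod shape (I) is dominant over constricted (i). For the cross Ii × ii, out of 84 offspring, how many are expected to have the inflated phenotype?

Punnett square for Ii × ii:
Offspring genotypes: 2 Ii, 2 ii
Total offspring: 4
Count with target: 2
Probability: 2/4 = 1/2
Expected count = 1/2 × 84 = 42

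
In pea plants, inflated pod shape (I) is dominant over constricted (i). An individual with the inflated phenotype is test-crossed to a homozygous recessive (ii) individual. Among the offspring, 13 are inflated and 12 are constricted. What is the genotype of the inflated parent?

Test cross: ? × ii
Offspring: 13 inflated, 12 constricted — approximately 1:1.
A 1:1 ratio in a test cross indicates the unknown parent is heterozygous (Ii).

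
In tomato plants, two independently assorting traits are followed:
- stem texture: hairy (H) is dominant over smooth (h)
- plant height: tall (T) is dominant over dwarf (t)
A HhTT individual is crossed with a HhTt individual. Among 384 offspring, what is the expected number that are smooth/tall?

Dihybrid cross HhTT × HhTt — consider each gene separately:
stem texture: Hh × Hh → 1 HH, 2 Hh, 1 hh → 3 H_ : 1 hh (out of 4)
plant height: TT × Tt → 2 TT, 2 Tt → 4 T_ (out of 4)
Combine (counts out of 4 × 4 = 16): hairy/tall (H_T_) = 3×4 = 12; smooth/tall (hhT_) = 1×4 = 4
Phenotype counts (out of 16): 12 hairy/tall, 4 smooth/tall
smooth/tall: 4 out of 16 → fraction 1/4
Expected count = 1/4 × 384 = 96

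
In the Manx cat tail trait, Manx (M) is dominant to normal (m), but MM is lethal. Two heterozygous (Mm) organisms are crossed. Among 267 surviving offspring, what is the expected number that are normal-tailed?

Cross: Mm × Mm
Punnett square offspring (before lethality): 1 MM, 2 Mm, 1 mm
The MM genotype is lethal (embryos die); surviving offspring: 2 Mm, 1 mm
normal-tailed: 1 out of 3 → fraction 1/3
Expected count = 1/3 × 267 = 89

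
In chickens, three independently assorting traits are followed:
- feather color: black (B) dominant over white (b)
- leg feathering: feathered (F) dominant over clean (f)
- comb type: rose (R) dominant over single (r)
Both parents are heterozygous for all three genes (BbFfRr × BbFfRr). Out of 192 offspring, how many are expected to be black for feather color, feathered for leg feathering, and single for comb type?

Trihybrid cross: BbFfRr × BbFfRr
Each trait segregates independently with a 3:1 phenotypic ratio, so each gene contributes 3/4 (dominant) or 1/4 (recessive).
Target: black (feather color), feathered (leg feathering), single (comb type)
Probability = product of independent per-trait probabilities
= 3/4 × 3/4 × 1/4 = 9/64
Expected count = 9/64 × 192 = 27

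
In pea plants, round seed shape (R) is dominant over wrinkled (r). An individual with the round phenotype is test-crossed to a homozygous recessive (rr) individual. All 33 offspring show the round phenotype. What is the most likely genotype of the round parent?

Test cross: ? × rr
All offspring are round.
If the unknown parent were heterozygous (Rr), about half of 33 offspring would be wrinkled; none are. The unknown parent is most likely homozygous dominant (RR).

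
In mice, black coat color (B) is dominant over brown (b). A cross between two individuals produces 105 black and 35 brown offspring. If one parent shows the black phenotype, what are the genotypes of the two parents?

Observed offspring: 105 black, 35 brown
The observed ratio simplifies to 3:1. Brown (bb) offspring appear, so each parent must contribute one b allele. The parent stated to show black carries B, so it is Bb. The other parent is then either Bb or bb: Bb × bb would give a 1:1 split, whereas Bb × Bb gives 3:1 — matching the data. So both parents are heterozygous (Bb × Bb).
Parent genotypes: Bb × Bb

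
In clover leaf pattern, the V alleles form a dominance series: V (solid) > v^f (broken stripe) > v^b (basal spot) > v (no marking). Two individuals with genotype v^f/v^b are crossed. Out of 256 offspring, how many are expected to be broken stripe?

Cross: v^f/v^b × v^f/v^b
Allele dominance: V > v^f > v^b > v
Offspring genotypes: 1 v^f/v^f, 2 v^f/v^b, 1 v^b/v^b
Phenotype counts: 3 broken stripe, 1 basal spot
broken stripe: 3 out of 4 → fraction 3/4
Expected count = 3/4 × 256 = 192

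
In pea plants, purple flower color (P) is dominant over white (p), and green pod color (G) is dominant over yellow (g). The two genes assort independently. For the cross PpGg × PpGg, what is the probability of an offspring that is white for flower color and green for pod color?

Dihybrid cross PpGg × PpGg — consider each gene separately:
flower color: Pp × Pp → 1 PP, 2 Pp, 1 pp → 3 P_ : 1 pp (out of 4)
pod color: Gg × Gg → 1 GG, 2 Gg, 1 gg → 3 G_ : 1 gg (out of 4)
Looking for: white (pp) and green (G_)
P(white) = 1/4, P(green) = 3/4
P(both) = 1/4 × 3/4 = 3/16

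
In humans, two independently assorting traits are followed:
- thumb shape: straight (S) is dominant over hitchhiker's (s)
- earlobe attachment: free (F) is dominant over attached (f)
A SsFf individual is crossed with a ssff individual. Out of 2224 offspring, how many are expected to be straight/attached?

Dihybrid cross SsFf × ssff — consider each gene separately:
thumb shape: Ss × ss → 2 Ss, 2 ss → 2 S_ : 2 ss (out of 4)
earlobe attachment: Ff × ff → 2 Ff, 2 ff → 2 F_ : 2 ff (out of 4)
Combine (counts out of 4 × 4 = 16): straight/free (S_F_) = 2×2 = 4; straight/attached (S_ff) = 2×2 = 4; hitchhiker's/free (ssF_) = 2×2 = 4; hitchhiker's/attached (ssff) = 2×2 = 4
Phenotype counts (out of 16): 4 straight/free, 4 straight/attached, 4 hitchhiker's/free, 4 hitchhiker's/attached
straight/attached: 4 out of 16 → fraction 1/4
Expected count = 1/4 × 2224 = 556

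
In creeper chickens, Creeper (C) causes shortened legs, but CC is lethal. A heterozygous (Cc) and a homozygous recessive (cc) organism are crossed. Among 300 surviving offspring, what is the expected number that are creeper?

Cross: Cc × cc
Punnett square offspring (before lethality): 2 Cc, 2 cc
No CC offspring are produced in this cross.
creeper: 2 out of 4 → fraction 1/2
Expected count = 1/2 × 300 = 150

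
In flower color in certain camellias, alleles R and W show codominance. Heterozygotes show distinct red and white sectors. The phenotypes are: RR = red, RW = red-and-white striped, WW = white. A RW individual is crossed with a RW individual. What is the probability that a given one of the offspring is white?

Punnett square for RW × RW:
Offspring genotypes: 1 RR, 2 RW, 1 WW
Phenotype counts: 1 red, 2 red-and-white striped, 1 white
white: 1 out of 4
Probability: 1/4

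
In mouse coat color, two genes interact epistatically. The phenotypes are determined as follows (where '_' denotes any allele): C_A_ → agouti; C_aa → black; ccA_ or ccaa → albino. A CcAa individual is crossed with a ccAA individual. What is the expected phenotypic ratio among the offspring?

Cross: CcAa × ccAA — consider each gene separately:
C gene: Cc × cc → 2 Cc, 2 cc → 2 C_ : 2 cc (out of 4)
A gene: Aa × AA → 2 AA, 2 Aa → 4 A_ (out of 4)
Genotype classes (out of 4 × 4 = 16): C_A_ = 2×4 = 8; ccA_ = 2×4 = 8
Apply the phenotype rules: C_A_ (8) → agouti; ccA_ (8) → albino
Phenotype counts (out of 16): 8 agouti, 8 albino
Ratio: 1 agouti : 1 albino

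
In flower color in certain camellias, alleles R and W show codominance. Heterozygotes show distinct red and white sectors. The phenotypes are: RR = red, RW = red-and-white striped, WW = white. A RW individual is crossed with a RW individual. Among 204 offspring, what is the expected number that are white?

Punnett square for RW × RW:
Offspring genotypes: 1 RR, 2 RW, 1 WW
Phenotype counts: 1 red, 2 red-and-white striped, 1 white
white: 1 out of 4 → fraction 1/4
Expected count = 1/4 × 204 = 51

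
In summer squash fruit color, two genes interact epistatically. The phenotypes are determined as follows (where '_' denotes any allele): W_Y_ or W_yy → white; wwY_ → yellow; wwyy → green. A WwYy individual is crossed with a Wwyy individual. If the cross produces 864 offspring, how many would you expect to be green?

Cross: WwYy × Wwyy — consider each gene separately:
W gene: Ww × Ww → 1 WW, 2 Ww, 1 ww → 3 W_ : 1 ww (out of 4)
Y gene: Yy × yy → 2 Yy, 2 yy → 2 Y_ : 2 yy (out of 4)
Genotype classes (out of 4 × 4 = 16): W_Y_ = 3×2 = 6; W_yy = 3×2 = 6; wwY_ = 1×2 = 2; wwyy = 1×2 = 2
Apply the phenotype rules: W_Y_ (6) + W_yy (6) → white; wwY_ (2) → yellow; wwyy (2) → green
Phenotype counts (out of 16): 12 white, 2 yellow, 2 green
green: 2 out of 16 → fraction 1/8
Expected count = 1/8 × 864 = 108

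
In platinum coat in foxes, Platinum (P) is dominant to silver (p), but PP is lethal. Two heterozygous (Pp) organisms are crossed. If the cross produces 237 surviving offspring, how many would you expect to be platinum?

Cross: Pp × Pp
Punnett square offspring (before lethality): 1 PP, 2 Pp, 1 pp
The PP genotype is lethal (embryos die); surviving offspring: 2 Pp, 1 pp
platinum: 2 out of 3 → fraction 2/3
Expected count = 2/3 × 237 = 158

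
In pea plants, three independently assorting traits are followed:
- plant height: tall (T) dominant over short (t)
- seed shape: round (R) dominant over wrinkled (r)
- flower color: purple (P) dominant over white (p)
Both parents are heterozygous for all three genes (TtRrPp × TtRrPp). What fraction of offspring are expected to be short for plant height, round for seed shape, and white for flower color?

Trihybrid cross: TtRrPp × TtRrPp
Each trait segregates independently with a 3:1 phenotypic ratio, so each gene contributes 3/4 (dominant) or 1/4 (recessive).
Target: short (plant height), round (seed shape), white (flower color)
Probability = product of independent per-trait probabilities
= 1/4 × 3/4 × 1/4 = 3/64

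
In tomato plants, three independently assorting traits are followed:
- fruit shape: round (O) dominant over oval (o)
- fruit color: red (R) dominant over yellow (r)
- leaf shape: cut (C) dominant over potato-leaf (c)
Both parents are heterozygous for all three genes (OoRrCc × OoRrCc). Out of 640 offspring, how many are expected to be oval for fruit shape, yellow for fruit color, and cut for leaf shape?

Trihybrid cross: OoRrCc × OoRrCc
Each trait segregates independently with a 3:1 phenotypic ratio, so each gene contributes 3/4 (dominant) or 1/4 (recessive).
Target: oval (fruit shape), yellow (fruit color), cut (leaf shape)
Probability = product of independent per-trait probabilities
= 1/4 × 1/4 × 3/4 = 3/64
Expected count = 3/64 × 640 = 30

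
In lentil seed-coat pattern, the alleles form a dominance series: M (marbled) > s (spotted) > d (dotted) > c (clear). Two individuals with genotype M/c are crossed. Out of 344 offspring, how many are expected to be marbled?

Cross: M/c × M/c
Allele dominance: M > s > d > c
Offspring genotypes: 1 M/M, 2 M/c, 1 c/c
Phenotype counts: 3 marbled, 1 clear
marbled: 3 out of 4 → fraction 3/4
Expected count = 3/4 × 344 = 258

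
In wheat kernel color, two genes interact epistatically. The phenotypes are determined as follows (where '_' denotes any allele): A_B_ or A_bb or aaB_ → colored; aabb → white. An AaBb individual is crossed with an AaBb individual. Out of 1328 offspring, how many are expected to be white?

Cross: AaBb × AaBb — consider each gene separately:
A gene: Aa × Aa → 1 AA, 2 Aa, 1 aa → 3 A_ : 1 aa (out of 4)
B gene: Bb × Bb → 1 BB, 2 Bb, 1 bb → 3 B_ : 1 bb (out of 4)
Genotype classes (out of 4 × 4 = 16): A_B_ = 3×3 = 9; A_bb = 3×1 = 3; aaB_ = 1×3 = 3; aabb = 1×1 = 1
Apply the phenotype rules: A_B_ (9) + A_bb (3) + aaB_ (3) → colored; aabb (1) → white
Phenotype counts (out of 16): 15 colored, 1 white
white: 1 out of 16 → fraction 1/16
Expected count = 1/16 × 1328 = 83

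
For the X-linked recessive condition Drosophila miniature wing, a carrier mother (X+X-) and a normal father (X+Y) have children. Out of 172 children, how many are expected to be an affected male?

Cross: X+X- × X+Y
Offspring: 1 X+X+, 1 X+Y, 1 X+X-, 1 X-Y
Probability of an affected male: 1/4
Expected count = 1/4 × 172 = 43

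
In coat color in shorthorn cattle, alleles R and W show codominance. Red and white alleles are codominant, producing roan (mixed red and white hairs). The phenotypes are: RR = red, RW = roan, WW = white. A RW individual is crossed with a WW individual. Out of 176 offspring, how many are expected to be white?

Punnett square for RW × WW:
Offspring genotypes: 2 RW, 2 WW
Phenotype counts: 2 roan, 2 white
white: 2 out of 4 → fraction 1/2
Expected count = 1/2 × 176 = 88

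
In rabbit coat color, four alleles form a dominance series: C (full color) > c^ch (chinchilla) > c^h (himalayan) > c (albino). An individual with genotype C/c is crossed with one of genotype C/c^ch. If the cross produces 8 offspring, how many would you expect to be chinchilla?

Cross: C/c × C/c^ch
Allele dominance: C > c^ch > c^h > c
Offspring genotypes: 1 C/C, 1 C/c^ch, 1 C/c, 1 c^ch/c
Phenotype counts: 3 full color, 1 chinchilla
chinchilla: 1 out of 4 → fraction 1/4
Expected count = 1/4 × 8 = 2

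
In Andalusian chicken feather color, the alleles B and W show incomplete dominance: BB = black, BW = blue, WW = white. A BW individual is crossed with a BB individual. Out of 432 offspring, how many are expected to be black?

Punnett square for BW × BB:
Offspring genotypes: 2 BB, 2 BW
Phenotype counts: 2 black, 2 blue
black: 2 out of 4 → fraction 1/2
Expected count = 1/2 × 432 = 216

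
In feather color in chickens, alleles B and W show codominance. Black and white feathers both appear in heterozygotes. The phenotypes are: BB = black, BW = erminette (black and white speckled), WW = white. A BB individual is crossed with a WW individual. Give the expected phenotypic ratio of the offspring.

Punnett square for BB × WW:
Offspring genotypes: 4 BW
Phenotype counts: 4 erminette (black and white speckled)
Ratio: all erminette (black and white speckled)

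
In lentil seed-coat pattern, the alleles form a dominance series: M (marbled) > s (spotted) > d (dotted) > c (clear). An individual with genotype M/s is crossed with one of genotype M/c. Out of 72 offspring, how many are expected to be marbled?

Cross: M/s × M/c
Allele dominance: M > s > d > c
Offspring genotypes: 1 M/M, 1 M/c, 1 M/s, 1 s/c
Phenotype counts: 3 marbled, 1 spotted
marbled: 3 out of 4 → fraction 3/4
Expected count = 3/4 × 72 = 54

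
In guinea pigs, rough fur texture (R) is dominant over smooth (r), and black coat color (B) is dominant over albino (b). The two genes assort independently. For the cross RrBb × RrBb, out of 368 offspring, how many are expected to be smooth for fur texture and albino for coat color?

Dihybrid cross RrBb × RrBb — consider each gene separately:
fur texture: Rr × Rr → 1 RR, 2 Rr, 1 rr → 3 R_ : 1 rr (out of 4)
coat color: Bb × Bb → 1 BB, 2 Bb, 1 bb → 3 B_ : 1 bb (out of 4)
Looking for: smooth (rr) and albino (bb)
P(smooth) = 1/4, P(albino) = 1/4
P(both) = 1/4 × 1/4 = 1/16
Expected count = 1/16 × 368 = 23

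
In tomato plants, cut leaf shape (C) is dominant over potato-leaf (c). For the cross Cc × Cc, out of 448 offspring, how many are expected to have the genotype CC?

Punnett square for Cc × Cc:
Offspring genotypes: 1 CC, 2 Cc, 1 cc
Total offspring: 4
Count with target: 1
Probability: 1/4
Expected count = 1/4 × 448 = 112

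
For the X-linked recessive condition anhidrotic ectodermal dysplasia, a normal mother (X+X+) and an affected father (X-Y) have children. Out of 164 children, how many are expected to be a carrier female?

Cross: X+X+ × X-Y
Offspring: 2 X+X-, 2 X+Y
Probability of a carrier female: 2/4 = 1/2
Expected count = 1/2 × 164 = 82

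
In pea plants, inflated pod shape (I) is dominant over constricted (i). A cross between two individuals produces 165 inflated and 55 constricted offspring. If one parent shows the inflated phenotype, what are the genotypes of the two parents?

Observed offspring: 165 inflated, 55 constricted
The observed ratio simplifies to 3:1. Constricted (ii) offspring appear, so each parent must contribute one i allele. The parent stated to show inflated carries I, so it is Ii. The other parent is then either Ii or ii: Ii × ii would give a 1:1 split, whereas Ii × Ii gives 3:1 — matching the data. So both parents are heterozygous (Ii × Ii).
Parent genotypes: Ii × Ii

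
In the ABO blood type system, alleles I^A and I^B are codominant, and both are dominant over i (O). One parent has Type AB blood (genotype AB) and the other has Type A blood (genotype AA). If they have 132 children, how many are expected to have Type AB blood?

Cross: AB × AA
Possible offspring genotypes: 2 AA, 2 AB
Blood type counts: 2 Type A, 2 Type AB
Probability of Type AB: 2/4 = 1/2
Expected count = 1/2 × 132 = 66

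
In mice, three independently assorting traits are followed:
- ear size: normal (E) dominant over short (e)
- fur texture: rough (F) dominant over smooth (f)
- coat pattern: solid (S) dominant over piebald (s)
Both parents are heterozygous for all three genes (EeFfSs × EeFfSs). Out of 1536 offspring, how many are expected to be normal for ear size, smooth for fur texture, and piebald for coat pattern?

Trihybrid cross: EeFfSs × EeFfSs
Each trait segregates independently with a 3:1 phenotypic ratio, so each gene contributes 3/4 (dominant) or 1/4 (recessive).
Target: normal (ear size), smooth (fur texture), piebald (coat pattern)
Probability = product of independent per-trait probabilities
= 3/4 × 1/4 × 1/4 = 3/64
Expected count = 3/64 × 1536 = 72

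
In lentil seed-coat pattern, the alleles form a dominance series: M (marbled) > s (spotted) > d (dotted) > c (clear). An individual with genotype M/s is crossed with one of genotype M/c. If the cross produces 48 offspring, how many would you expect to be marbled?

Cross: M/s × M/c
Allele dominance: M > s > d > c
Offspring genotypes: 1 M/M, 1 M/c, 1 M/s, 1 s/c
Phenotype counts: 3 marbled, 1 spotted
marbled: 3 out of 4 → fraction 3/4
Expected count = 3/4 × 48 = 36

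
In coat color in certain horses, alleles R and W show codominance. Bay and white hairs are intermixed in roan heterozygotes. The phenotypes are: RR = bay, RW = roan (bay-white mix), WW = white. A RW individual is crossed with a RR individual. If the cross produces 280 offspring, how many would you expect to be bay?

Punnett square for RW × RR:
Offspring genotypes: 2 RR, 2 RW
Phenotype counts: 2 bay, 2 roan (bay-white mix)
bay: 2 out of 4 → fraction 1/2
Expected count = 1/2 × 280 = 140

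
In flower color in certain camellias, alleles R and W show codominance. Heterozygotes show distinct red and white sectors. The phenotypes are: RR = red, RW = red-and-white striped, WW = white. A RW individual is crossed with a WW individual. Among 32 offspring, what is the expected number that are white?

Punnett square for RW × WW:
Offspring genotypes: 2 RW, 2 WW
Phenotype counts: 2 red-and-white striped, 2 white
white: 2 out of 4 → fraction 1/2
Expected count = 1/2 × 32 = 16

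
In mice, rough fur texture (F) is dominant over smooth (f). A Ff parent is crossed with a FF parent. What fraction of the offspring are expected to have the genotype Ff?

Punnett square for Ff × FF:
Offspring genotypes: 2 FF, 2 Ff
Total offspring: 4
Count with target: 2
Probability: 2/4 = 1/2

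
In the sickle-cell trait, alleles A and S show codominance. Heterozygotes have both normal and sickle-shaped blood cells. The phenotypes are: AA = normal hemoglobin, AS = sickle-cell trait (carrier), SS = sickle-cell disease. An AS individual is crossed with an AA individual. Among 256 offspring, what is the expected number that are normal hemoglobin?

Punnett square for AS × AA:
Offspring genotypes: 2 AA, 2 AS
Phenotype counts: 2 normal hemoglobin, 2 sickle-cell trait (carrier)
normal hemoglobin: 2 out of 4 → fraction 1/2
Expected count = 1/2 × 256 = 128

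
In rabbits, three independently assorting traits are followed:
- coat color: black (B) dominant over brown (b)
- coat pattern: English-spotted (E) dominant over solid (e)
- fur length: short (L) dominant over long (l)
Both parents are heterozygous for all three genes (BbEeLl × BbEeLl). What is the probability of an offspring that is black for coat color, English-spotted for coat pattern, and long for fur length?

Trihybrid cross: BbEeLl × BbEeLl
Each trait segregates independently with a 3:1 phenotypic ratio, so each gene contributes 3/4 (dominant) or 1/4 (recessive).
Target: black (coat color), English-spotted (coat pattern), long (fur length)
Probability = product of independent per-trait probabilities
= 3/4 × 3/4 × 1/4 = 9/64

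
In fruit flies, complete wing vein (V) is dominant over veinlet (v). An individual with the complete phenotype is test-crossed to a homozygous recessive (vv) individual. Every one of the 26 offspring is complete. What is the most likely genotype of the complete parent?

Test cross: ? × vv
All offspring are complete.
If the unknown parent were heterozygous (Vv), about half of 26 offspring would be veinlet; none are. The unknown parent is most likely homozygous dominant (VV).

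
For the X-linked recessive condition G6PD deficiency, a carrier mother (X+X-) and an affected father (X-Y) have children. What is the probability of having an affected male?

Cross: X+X- × X-Y
Offspring: 1 X+X-, 1 X+Y, 1 X-X-, 1 X-Y
Probability of an affected male: 1/4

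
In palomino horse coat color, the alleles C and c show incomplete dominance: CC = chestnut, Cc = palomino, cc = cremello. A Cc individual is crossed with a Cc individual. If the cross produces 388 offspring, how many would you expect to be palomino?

Punnett square for Cc × Cc:
Offspring genotypes: 1 CC, 2 Cc, 1 cc
Phenotype counts: 1 chestnut, 2 palomino, 1 cremello
palomino: 2 out of 4 → fraction 1/2
Expected count = 1/2 × 388 = 194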